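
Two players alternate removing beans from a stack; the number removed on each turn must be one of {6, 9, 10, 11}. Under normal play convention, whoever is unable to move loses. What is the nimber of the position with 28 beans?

n :  0  1  2  3  4  5  6  7  8  9 10 11 12 13 14 15 16 17 18 19 20 21 22 23 24 25 26 27 28
G :  0  0  0  0  0  0  1  1  1  1  1  1  2  2  2  2  2  0  0  0  0  0  0  1  1  1  1  1  1

1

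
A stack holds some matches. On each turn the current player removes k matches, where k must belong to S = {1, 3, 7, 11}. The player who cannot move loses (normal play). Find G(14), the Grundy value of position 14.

0

G(0) = 0
G(1) = mex{0} = 1
G(2) = mex{1} = 0
G(3) = mex{0,0} = 1
G(4) = mex{1,1} = 0
G(5) = mex{0,0} = 1
G(6) = mex{1,1} = 0
G(7) = mex{0,0,0} = 1
G(8) = mex{1,1,1} = 0
G(9) = mex{0,0,0} = 1
G(10) = mex{1,1,1} = 0
G(11) = mex{0,0,0,0} = 1
G(12) = mex{1,1,1,1} = 0
G(13) = mex{0,0,0,0} = 1
G(14) = mex{1,1,1,1} = 0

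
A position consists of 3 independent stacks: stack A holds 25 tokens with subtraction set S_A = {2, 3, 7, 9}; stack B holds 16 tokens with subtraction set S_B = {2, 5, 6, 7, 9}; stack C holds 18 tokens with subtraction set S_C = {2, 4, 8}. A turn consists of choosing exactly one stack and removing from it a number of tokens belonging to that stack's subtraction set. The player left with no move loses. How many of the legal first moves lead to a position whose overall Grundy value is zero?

Stack A, S = {2, 3, 7, 9}:
G(0) = 0
G(1) = mex{} = 0
G(2) = mex{0} = 1
G(3) = mex{0,0} = 1
G(4) = mex{1,0} = 2
G(5) = mex{1,1} = 0
G(6) = mex{2,1} = 0
G(7) = mex{0,2,0} = 1
G(8) = mex{0,0,0} = 1
G(9) = mex{1,0,1,0} = 2
G(10) = mex{1,1,1,0} = 2
G(11) = mex{2,1,2,1} = 0
G(12) = mex{2,2,0,1} = 3
G(13) = mex{0,2,0,2} = 1
G(14) = mex{3,0,1,0} = 2
G(15) = mex{1,3,1,0} = 2
G(16) = mex{2,1,2,1} = 0
G(17) = mex{2,2,2,1} = 0
G(18) = mex{0,2,0,2} = 1
G(19) = mex{0,0,3,2} = 1
G(20) = mex{1,0,1,0} = 2
G(21) = mex{1,1,2,3} = 0
G(22) = mex{2,1,2,1} = 0
G(23) = mex{0,2,0,2} = 1
G(24) = mex{0,0,0,2} = 1
G(25) = mex{1,0,1,0} = 2
G_A(25) = 2.
Stack B, S = {2, 5, 6, 7, 9}:
G(0) = 0
G(1) = mex{} = 0
G(2) = mex{0} = 1
G(3) = mex{0} = 1
G(4) = mex{1} = 0
G(5) = mex{1,0} = 2
G(6) = mex{0,0,0} = 1
G(7) = mex{2,1,0,0} = 3
G(8) = mex{1,1,1,0} = 2
G(9) = mex{3,0,1,1,0} = 2
G(10) = mex{2,2,0,1,0} = 3
G(11) = mex{2,1,2,0,1} = 3
G(12) = mex{3,3,1,2,1} = 0
G(13) = mex{3,2,3,1,0} = 4
G(14) = mex{0,2,2,3,2} = 1
G(15) = mex{4,3,2,2,1} = 0
G(16) = mex{1,3,3,2,3} = 0
G_B(16) = 0.
Stack C, S = {2, 4, 8}:
n :  0  1  2  3  4  5  6  7  8  9 10 11 12 13 14 15 16 17 18
G :  0  0  1  1  2  2  0  0  1  1  2  2  0  0  1  1  2  2  0
G_C(18) = 0.
Combined Grundy value = 2 ⊕ 0 ⊕ 0 = 2.
A winning move leaves total XOR = 0, i.e. changes one component's Grundy value g to g ⊕ X where X is the current total.
Stack A: need g' = 2⊕2 = 0. Options: 25−2→G=1, 25−3→G=0, 25−7→G=1, 25−9→G=0. Hits: 2.
Stack B: need g' = 0⊕2 = 2. Options: 16−2→G=1, 16−5→G=3, 16−6→G=3, 16−7→G=2, 16−9→G=3. Hits: 1.
Stack C: need g' = 0⊕2 = 2. Options: 18−2→G=2, 18−4→G=1, 18−8→G=2. Hits: 2.

5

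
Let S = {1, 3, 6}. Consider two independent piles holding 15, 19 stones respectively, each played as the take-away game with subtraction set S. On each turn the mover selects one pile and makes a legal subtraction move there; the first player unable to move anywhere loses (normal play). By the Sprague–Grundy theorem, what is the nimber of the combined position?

3

All piles use S = {1, 3, 6}:
G(0) = 0
G(1) = mex{0} = 1
G(2) = mex{1} = 0
G(3) = mex{0,0} = 1
G(4) = mex{1,1} = 0
G(5) = mex{0,0} = 1
G(6) = mex{1,1,0} = 2
G(7) = mex{2,0,1} = 3
G(8) = mex{3,1,0} = 2
G(9) = mex{2,2,1} = 0
G(10) = mex{0,3,0} = 1
G(11) = mex{1,2,1} = 0
G(12) = mex{0,0,2} = 1
G(13) = mex{1,1,3} = 0
G(14) = mex{0,0,2} = 1
G(15) = mex{1,1,0} = 2
G(16) = mex{2,0,1} = 3
G(17) = mex{3,1,0} = 2
G(18) = mex{2,2,1} = 0
G(19) = mex{0,3,0} = 1
Pile A: G(15) = 2.
Pile B: G(19) = 1.
Combined Grundy value = 2 ⊕ 1 = 3.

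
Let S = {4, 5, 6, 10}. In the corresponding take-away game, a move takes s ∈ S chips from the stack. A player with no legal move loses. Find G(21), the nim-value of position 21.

n :  0  1  2  3  4  5  6  7  8  9 10 11 12 13 14 15 16 17 18 19 20 21
G :  0  0  0  0  1  1  1  1  2  2  2  2  3  3  0  0  0  0  1  1  1  1

1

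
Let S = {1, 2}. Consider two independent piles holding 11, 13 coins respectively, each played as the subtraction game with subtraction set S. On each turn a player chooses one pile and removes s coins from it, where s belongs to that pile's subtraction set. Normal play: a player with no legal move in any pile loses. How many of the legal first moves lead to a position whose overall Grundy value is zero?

All piles use S = {1, 2}:
G(0) = 0
G(1) = mex{0} = 1
G(2) = mex{1,0} = 2
G(3) = mex{2,1} = 0
G(4) = mex{0,2} = 1
G(5) = mex{1,0} = 2
G(6) = mex{2,1} = 0
G(7) = mex{0,2} = 1
G(8) = mex{1,0} = 2
G(9) = mex{2,1} = 0
G(10) = mex{0,2} = 1
G(11) = mex{1,0} = 2
G(12) = mex{2,1} = 0
G(13) = mex{0,2} = 1
Pile A: G(11) = 2.
Pile B: G(13) = 1.
Combined Grundy value = 2 ⊕ 1 = 3.
A winning move leaves total XOR = 0, i.e. changes one component's Grundy value g to g ⊕ X where X is the current total.
Pile A: need g' = 2⊕3 = 1. Options: 11−1→G=1, 11−2→G=0. Hits: 1.
Pile B: need g' = 1⊕3 = 2. Options: 13−1→G=0, 13−2→G=2. Hits: 1.

2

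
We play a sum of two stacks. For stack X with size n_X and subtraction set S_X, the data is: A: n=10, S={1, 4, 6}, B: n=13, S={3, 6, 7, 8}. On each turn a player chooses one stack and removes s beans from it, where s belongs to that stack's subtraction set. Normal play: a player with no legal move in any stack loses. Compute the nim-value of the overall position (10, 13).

Stack A, S = {1, 4, 6}:
n :  0  1  2  3  4  5  6  7  8  9 10
G :  0  1  0  1  2  0  1  0  1  2  0
G_A(10) = 0.
Stack B, S = {3, 6, 7, 8}:
n :  0  1  2  3  4  5  6  7  8  9 10 11 12 13
G :  0  0  0  1  1  1  2  2  2  3  3  0  0  0
G_B(13) = 0.
Combined Grundy value = 0 ⊕ 0 = 0.

0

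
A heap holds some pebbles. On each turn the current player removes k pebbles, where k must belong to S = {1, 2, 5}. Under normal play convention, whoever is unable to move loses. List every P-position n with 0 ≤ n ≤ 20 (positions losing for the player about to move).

n :  0  1  2  3  4  5  6  7  8  9 10 11 12 13 14 15 16 17 18 19 20
G :  0  1  2  0  1  2  0  1  2  0  1  2  0  1  2  0  1  2  0  1  2
P-positions are exactly the n with G(n) = 0.

0, 3, 6, 9, 12, 15, 18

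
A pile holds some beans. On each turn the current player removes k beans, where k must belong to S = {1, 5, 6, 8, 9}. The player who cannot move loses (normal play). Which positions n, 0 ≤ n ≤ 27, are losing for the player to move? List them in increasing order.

G(0) = 0
G(1) = mex{0} = 1
G(2) = mex{1} = 0
G(3) = mex{0} = 1
G(4) = mex{1} = 0
G(5) = mex{0,0} = 1
G(6) = mex{1,1,0} = 2
G(7) = mex{2,0,1} = 3
G(8) = mex{3,1,0,0} = 2
G(9) = mex{2,0,1,1,0} = 3
G(10) = mex{3,1,0,0,1} = 2
G(11) = mex{2,2,1,1,0} = 3
G(12) = mex{3,3,2,0,1} = 4
G(13) = mex{4,2,3,1,0} = 5
G(14) = mex{5,3,2,2,1} = 0
G(15) = mex{0,2,3,3,2} = 1
G(16) = mex{1,3,2,2,3} = 0
G(17) = mex{0,4,3,3,2} = 1
G(18) = mex{1,5,4,2,3} = 0
G(19) = mex{0,0,5,3,2} = 1
G(20) = mex{1,1,0,4,3} = 2
G(21) = mex{2,0,1,5,4} = 3
G(22) = mex{3,1,0,0,5} = 2
G(23) = mex{2,0,1,1,0} = 3
G(24) = mex{3,1,0,0,1} = 2
G(25) = mex{2,2,1,1,0} = 3
G(26) = mex{3,3,2,0,1} = 4
G(27) = mex{4,2,3,1,0} = 5
P-positions are exactly the n with G(n) = 0.

0, 2, 4, 14, 16, 18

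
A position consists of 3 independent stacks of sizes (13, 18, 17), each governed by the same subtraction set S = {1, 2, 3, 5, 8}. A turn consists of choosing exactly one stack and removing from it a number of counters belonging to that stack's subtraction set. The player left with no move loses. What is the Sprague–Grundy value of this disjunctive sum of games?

4

All stacks use S = {1, 2, 3, 5, 8}:
G(0) = 0
G(1) = mex{0} = 1
G(2) = mex{1,0} = 2
G(3) = mex{2,1,0} = 3
G(4) = mex{3,2,1} = 0
G(5) = mex{0,3,2,0} = 1
G(6) = mex{1,0,3,1} = 2
G(7) = mex{2,1,0,2} = 3
G(8) = mex{3,2,1,3,0} = 4
G(9) = mex{4,3,2,0,1} = 5
G(10) = mex{5,4,3,1,2} = 0
G(11) = mex{0,5,4,2,3} = 1
G(12) = mex{1,0,5,3,0} = 2
G(13) = mex{2,1,0,4,1} = 3
G(14) = mex{3,2,1,5,2} = 0
G(15) = mex{0,3,2,0,3} = 1
G(16) = mex{1,0,3,1,4} = 2
G(17) = mex{2,1,0,2,5} = 3
G(18) = mex{3,2,1,3,0} = 4
Stack A: G(13) = 3.
Stack B: G(18) = 4.
Stack C: G(17) = 3.
Combined Grundy value = 3 ⊕ 4 ⊕ 3 = 4.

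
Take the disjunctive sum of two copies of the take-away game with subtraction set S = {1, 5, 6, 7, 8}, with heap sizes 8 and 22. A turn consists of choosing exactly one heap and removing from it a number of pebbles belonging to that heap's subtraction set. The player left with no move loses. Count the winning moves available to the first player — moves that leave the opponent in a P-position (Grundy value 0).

All heaps use S = {1, 5, 6, 7, 8}:
G(0) = 0
G(1) = mex{0} = 1
G(2) = mex{1} = 0
G(3) = mex{0} = 1
G(4) = mex{1} = 0
G(5) = mex{0,0} = 1
G(6) = mex{1,1,0} = 2
G(7) = mex{2,0,1,0} = 3
G(8) = mex{3,1,0,1,0} = 2
G(9) = mex{2,0,1,0,1} = 3
G(10) = mex{3,1,0,1,0} = 2
G(11) = mex{2,2,1,0,1} = 3
G(12) = mex{3,3,2,1,0} = 4
G(13) = mex{4,2,3,2,1} = 0
G(14) = mex{0,3,2,3,2} = 1
G(15) = mex{1,2,3,2,3} = 0
G(16) = mex{0,3,2,3,2} = 1
G(17) = mex{1,4,3,2,3} = 0
G(18) = mex{0,0,4,3,2} = 1
G(19) = mex{1,1,0,4,3} = 2
G(20) = mex{2,0,1,0,4} = 3
G(21) = mex{3,1,0,1,0} = 2
G(22) = mex{2,0,1,0,1} = 3
Heap A: G(8) = 2.
Heap B: G(22) = 3.
Combined Grundy value = 2 ⊕ 3 = 1.
A winning move leaves total XOR = 0, i.e. changes one component's Grundy value g to g ⊕ X where X is the current total.
Heap A: need g' = 2⊕1 = 3. Options: 8−1→G=3, 8−5→G=1, 8−6→G=0, 8−7→G=1, 8−8→G=0. Hits: 1.
Heap B: need g' = 3⊕1 = 2. Options: 22−1→G=2, 22−5→G=0, 22−6→G=1, 22−7→G=0, 22−8→G=1. Hits: 1.

2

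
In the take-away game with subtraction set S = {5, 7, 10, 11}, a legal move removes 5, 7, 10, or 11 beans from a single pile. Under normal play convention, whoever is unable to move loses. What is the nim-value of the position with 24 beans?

1

n :  0  1  2  3  4  5  6  7  8  9 10 11 12 13 14 15 16 17 18 19 20 21 22 23 24
G :  0  0  0  0  0  1  1  1  1  1  2  2  2  2  2  3  0  0  0  0  0  1  1  1  1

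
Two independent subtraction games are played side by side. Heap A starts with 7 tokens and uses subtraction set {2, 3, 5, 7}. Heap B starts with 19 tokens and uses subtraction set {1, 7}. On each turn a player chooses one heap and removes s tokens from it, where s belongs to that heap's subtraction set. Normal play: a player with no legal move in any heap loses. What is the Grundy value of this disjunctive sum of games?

2

Heap A, S = {2, 3, 5, 7}:
n : 0 1 2 3 4 5 6 7
G : 0 0 1 1 2 2 3 3
G_A(7) = 3.
Heap B, S = {1, 7}:
G(0) = 0
G(1) = mex{0} = 1
G(2) = mex{1} = 0
G(3) = mex{0} = 1
G(4) = mex{1} = 0
G(5) = mex{0} = 1
G(6) = mex{1} = 0
G(7) = mex{0,0} = 1
G(8) = mex{1,1} = 0
G(9) = mex{0,0} = 1
G(10) = mex{1,1} = 0
G(11) = mex{0,0} = 1
G(12) = mex{1,1} = 0
G(13) = mex{0,0} = 1
G(14) = mex{1,1} = 0
G(15) = mex{0,0} = 1
G(16) = mex{1,1} = 0
G(17) = mex{0,0} = 1
G(18) = mex{1,1} = 0
G(19) = mex{0,0} = 1
G_B(19) = 1.
Combined Grundy value = 3 ⊕ 1 = 2.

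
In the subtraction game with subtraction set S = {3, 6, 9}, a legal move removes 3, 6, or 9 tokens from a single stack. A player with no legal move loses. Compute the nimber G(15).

G(0) = 0
G(1) = mex{} = 0
G(2) = mex{} = 0
G(3) = mex{0} = 1
G(4) = mex{0} = 1
G(5) = mex{0} = 1
G(6) = mex{1,0} = 2
G(7) = mex{1,0} = 2
G(8) = mex{1,0} = 2
G(9) = mex{2,1,0} = 3
G(10) = mex{2,1,0} = 3
G(11) = mex{2,1,0} = 3
G(12) = mex{3,2,1} = 0
G(13) = mex{3,2,1} = 0
G(14) = mex{3,2,1} = 0
G(15) = mex{0,3,2} = 1

1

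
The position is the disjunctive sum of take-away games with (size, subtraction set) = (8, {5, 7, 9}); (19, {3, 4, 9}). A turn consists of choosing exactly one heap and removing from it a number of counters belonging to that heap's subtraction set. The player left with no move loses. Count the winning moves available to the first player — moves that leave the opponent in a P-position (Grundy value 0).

2

Heap A, S = {5, 7, 9}:
n : 0 1 2 3 4 5 6 7 8
G : 0 0 0 0 0 1 1 1 1
G_A(8) = 1.
Heap B, S = {3, 4, 9}:
G(0) = 0
G(1) = mex{} = 0
G(2) = mex{} = 0
G(3) = mex{0} = 1
G(4) = mex{0,0} = 1
G(5) = mex{0,0} = 1
G(6) = mex{1,0} = 2
G(7) = mex{1,1} = 0
G(8) = mex{1,1} = 0
G(9) = mex{2,1,0} = 3
G(10) = mex{0,2,0} = 1
G(11) = mex{0,0,0} = 1
G(12) = mex{3,0,1} = 2
G(13) = mex{1,3,1} = 0
G(14) = mex{1,1,1} = 0
G(15) = mex{2,1,2} = 0
G(16) = mex{0,2,0} = 1
G(17) = mex{0,0,0} = 1
G(18) = mex{0,0,3} = 1
G(19) = mex{1,0,1} = 2
G_B(19) = 2.
Combined Grundy value = 1 ⊕ 2 = 3.
A winning move leaves total XOR = 0, i.e. changes one component's Grundy value g to g ⊕ X where X is the current total.
Heap A: need g' = 1⊕3 = 2. Options: 8−5→G=0, 8−7→G=0. Hits: 0.
Heap B: need g' = 2⊕3 = 1. Options: 19−3→G=1, 19−4→G=0, 19−9→G=1. Hits: 2.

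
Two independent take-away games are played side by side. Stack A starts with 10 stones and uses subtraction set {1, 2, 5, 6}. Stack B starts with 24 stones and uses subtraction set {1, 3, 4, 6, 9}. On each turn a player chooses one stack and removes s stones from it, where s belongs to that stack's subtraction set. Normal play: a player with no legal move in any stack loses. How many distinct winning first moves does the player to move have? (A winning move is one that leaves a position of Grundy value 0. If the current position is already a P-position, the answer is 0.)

Stack A, S = {1, 2, 5, 6}:
G(0) = 0
G(1) = mex{0} = 1
G(2) = mex{1,0} = 2
G(3) = mex{2,1} = 0
G(4) = mex{0,2} = 1
G(5) = mex{1,0,0} = 2
G(6) = mex{2,1,1,0} = 3
G(7) = mex{3,2,2,1} = 0
G(8) = mex{0,3,0,2} = 1
G(9) = mex{1,0,1,0} = 2
G(10) = mex{2,1,2,1} = 0
G_A(10) = 0.
Stack B, S = {1, 3, 4, 6, 9}:
n :  0  1  2  3  4  5  6  7  8  9 10 11 12 13 14 15 16 17 18 19 20 21 22 23 24
G :  0  1  0  1  2  3  2  0  1  4  3  2  0  1  0  1  2  3  2  0  1  4  3  2  0
G_B(24) = 0.
Combined Grundy value = 0 ⊕ 0 = 0.
A winning move leaves total XOR = 0, i.e. changes one component's Grundy value g to g ⊕ X where X is the current total.
Stack A: target g' = 0⊕0 = 0, but every legal move changes the Grundy value (mex property), so 0 moves.
Stack B: target g' = 0⊕0 = 0, but every legal move changes the Grundy value (mex property), so 0 moves.

0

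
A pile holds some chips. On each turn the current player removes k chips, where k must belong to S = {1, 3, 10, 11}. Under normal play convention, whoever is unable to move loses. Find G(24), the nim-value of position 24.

0

n :  0  1  2  3  4  5  6  7  8  9 10 11 12 13 14 15 16 17 18 19 20 21 22 23 24
G :  0  1  0  1  0  1  0  1  0  1  2  3  2  3  2  3  2  3  2  3  0  1  0  1  0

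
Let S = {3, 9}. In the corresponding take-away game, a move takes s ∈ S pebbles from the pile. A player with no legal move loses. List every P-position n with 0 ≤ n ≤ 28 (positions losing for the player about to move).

0, 1, 2, 6, 7, 8, 12, 13, 14, 18, 19, 20, 24, 25, 26

n :  0  1  2  3  4  5  6  7  8  9 10 11 12 13 14 15 16 17 18 19 20 21 22 23 24 25 26 27 28
G :  0  0  0  1  1  1  0  0  0  1  1  1  0  0  0  1  1  1  0  0  0  1  1  1  0  0  0  1  1
P-positions are exactly the n with G(n) = 0.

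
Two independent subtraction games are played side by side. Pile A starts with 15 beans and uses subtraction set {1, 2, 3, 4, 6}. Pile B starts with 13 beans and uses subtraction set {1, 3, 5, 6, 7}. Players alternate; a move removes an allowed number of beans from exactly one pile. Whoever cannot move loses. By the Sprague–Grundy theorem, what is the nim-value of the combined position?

1

Pile A, S = {1, 2, 3, 4, 6}:
G(0) = 0
G(1) = mex{0} = 1
G(2) = mex{1,0} = 2
G(3) = mex{2,1,0} = 3
G(4) = mex{3,2,1,0} = 4
G(5) = mex{4,3,2,1} = 0
G(6) = mex{0,4,3,2,0} = 1
G(7) = mex{1,0,4,3,1} = 2
G(8) = mex{2,1,0,4,2} = 3
G(9) = mex{3,2,1,0,3} = 4
G(10) = mex{4,3,2,1,4} = 0
G(11) = mex{0,4,3,2,0} = 1
G(12) = mex{1,0,4,3,1} = 2
G(13) = mex{2,1,0,4,2} = 3
G(14) = mex{3,2,1,0,3} = 4
G(15) = mex{4,3,2,1,4} = 0
G_A(15) = 0.
Pile B, S = {1, 3, 5, 6, 7}:
G(0) = 0
G(1) = mex{0} = 1
G(2) = mex{1} = 0
G(3) = mex{0,0} = 1
G(4) = mex{1,1} = 0
G(5) = mex{0,0,0} = 1
G(6) = mex{1,1,1,0} = 2
G(7) = mex{2,0,0,1,0} = 3
G(8) = mex{3,1,1,0,1} = 2
G(9) = mex{2,2,0,1,0} = 3
G(10) = mex{3,3,1,0,1} = 2
G(11) = mex{2,2,2,1,0} = 3
G(12) = mex{3,3,3,2,1} = 0
G(13) = mex{0,2,2,3,2} = 1
G_B(13) = 1.
Combined Grundy value = 0 ⊕ 1 = 1.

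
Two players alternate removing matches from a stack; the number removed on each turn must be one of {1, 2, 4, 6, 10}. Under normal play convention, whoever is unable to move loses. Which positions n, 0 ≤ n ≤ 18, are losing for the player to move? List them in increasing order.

0, 3, 8, 11, 16

n :  0  1  2  3  4  5  6  7  8  9 10 11 12 13 14 15 16 17 18
G :  0  1  2  0  1  2  3  4  0  1  2  0  1  2  3  4  0  1  2
P-positions are exactly the n with G(n) = 0.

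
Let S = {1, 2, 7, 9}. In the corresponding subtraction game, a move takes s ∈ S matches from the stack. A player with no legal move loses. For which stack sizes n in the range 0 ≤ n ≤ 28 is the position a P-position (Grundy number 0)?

0, 3, 6, 11, 14, 17, 22, 25, 28

n :  0  1  2  3  4  5  6  7  8  9 10 11 12 13 14 15 16 17 18 19 20 21 22 23 24 25 26 27 28
G :  0  1  2  0  1  2  0  1  2  3  4  0  1  2  0  1  2  0  1  2  3  4  0  1  2  0  1  2  0
P-positions are exactly the n with G(n) = 0.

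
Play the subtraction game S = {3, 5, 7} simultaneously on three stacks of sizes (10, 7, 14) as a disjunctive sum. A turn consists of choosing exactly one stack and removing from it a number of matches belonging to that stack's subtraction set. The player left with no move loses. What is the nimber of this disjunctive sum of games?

3

All stacks use S = {3, 5, 7}:
G(0) = 0
G(1) = mex{} = 0
G(2) = mex{} = 0
G(3) = mex{0} = 1
G(4) = mex{0} = 1
G(5) = mex{0,0} = 1
G(6) = mex{1,0} = 2
G(7) = mex{1,0,0} = 2
G(8) = mex{1,1,0} = 2
G(9) = mex{2,1,0} = 3
G(10) = mex{2,1,1} = 0
G(11) = mex{2,2,1} = 0
G(12) = mex{3,2,1} = 0
G(13) = mex{0,2,2} = 1
G(14) = mex{0,3,2} = 1
Stack A: G(10) = 0.
Stack B: G(7) = 2.
Stack C: G(14) = 1.
Combined Grundy value = 0 ⊕ 2 ⊕ 1 = 3.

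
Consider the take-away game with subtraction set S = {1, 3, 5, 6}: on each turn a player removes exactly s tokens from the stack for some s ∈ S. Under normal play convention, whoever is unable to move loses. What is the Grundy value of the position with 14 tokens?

n :  0  1  2  3  4  5  6  7  8  9 10 11 12 13 14
G :  0  1  0  1  0  1  2  3  2  3  2  0  1  0  1

1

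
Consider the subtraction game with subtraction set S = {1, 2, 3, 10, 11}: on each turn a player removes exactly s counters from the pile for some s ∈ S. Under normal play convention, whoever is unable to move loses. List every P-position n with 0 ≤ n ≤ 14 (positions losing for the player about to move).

0, 4, 8, 12

G(0) = 0
G(1) = mex{0} = 1
G(2) = mex{1,0} = 2
G(3) = mex{2,1,0} = 3
G(4) = mex{3,2,1} = 0
G(5) = mex{0,3,2} = 1
G(6) = mex{1,0,3} = 2
G(7) = mex{2,1,0} = 3
G(8) = mex{3,2,1} = 0
G(9) = mex{0,3,2} = 1
G(10) = mex{1,0,3,0} = 2
G(11) = mex{2,1,0,1,0} = 3
G(12) = mex{3,2,1,2,1} = 0
G(13) = mex{0,3,2,3,2} = 1
G(14) = mex{1,0,3,0,3} = 2
P-positions are exactly the n with G(n) = 0.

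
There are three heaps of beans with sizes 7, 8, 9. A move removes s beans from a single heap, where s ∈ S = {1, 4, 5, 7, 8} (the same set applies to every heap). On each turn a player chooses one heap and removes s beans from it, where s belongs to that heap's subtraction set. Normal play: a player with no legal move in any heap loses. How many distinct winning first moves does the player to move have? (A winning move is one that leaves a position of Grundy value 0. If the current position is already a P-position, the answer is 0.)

1

All heaps use S = {1, 4, 5, 7, 8}:
G(0) = 0
G(1) = mex{0} = 1
G(2) = mex{1} = 0
G(3) = mex{0} = 1
G(4) = mex{1,0} = 2
G(5) = mex{2,1,0} = 3
G(6) = mex{3,0,1} = 2
G(7) = mex{2,1,0,0} = 3
G(8) = mex{3,2,1,1,0} = 4
G(9) = mex{4,3,2,0,1} = 5
Heap A: G(7) = 3.
Heap B: G(8) = 4.
Heap C: G(9) = 5.
Combined Grundy value = 3 ⊕ 4 ⊕ 5 = 2.
A winning move leaves total XOR = 0, i.e. changes one component's Grundy value g to g ⊕ X where X is the current total.
Heap A: need g' = 3⊕2 = 1. Options: 7−1→G=2, 7−4→G=1, 7−5→G=0, 7−7→G=0. Hits: 1.
Heap B: need g' = 4⊕2 = 6. Options: 8−1→G=3, 8−4→G=2, 8−5→G=1, 8−7→G=1, 8−8→G=0. Hits: 0.
Heap C: need g' = 5⊕2 = 7. Options: 9−1→G=4, 9−4→G=3, 9−5→G=2, 9−7→G=0, 9−8→G=1. Hits: 0.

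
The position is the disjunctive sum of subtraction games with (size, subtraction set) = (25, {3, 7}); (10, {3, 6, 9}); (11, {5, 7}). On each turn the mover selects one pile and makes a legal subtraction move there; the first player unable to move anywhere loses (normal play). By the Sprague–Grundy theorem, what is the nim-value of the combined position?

Pile A, S = {3, 7}:
G(0) = 0
G(1) = mex{} = 0
G(2) = mex{} = 0
G(3) = mex{0} = 1
G(4) = mex{0} = 1
G(5) = mex{0} = 1
G(6) = mex{1} = 0
G(7) = mex{1,0} = 2
G(8) = mex{1,0} = 2
G(9) = mex{0,0} = 1
G(10) = mex{2,1} = 0
G(11) = mex{2,1} = 0
G(12) = mex{1,1} = 0
G(13) = mex{0,0} = 1
G(14) = mex{0,2} = 1
G(15) = mex{0,2} = 1
G(16) = mex{1,1} = 0
G(17) = mex{1,0} = 2
G(18) = mex{1,0} = 2
G(19) = mex{0,0} = 1
G(20) = mex{2,1} = 0
G(21) = mex{2,1} = 0
G(22) = mex{1,1} = 0
G(23) = mex{0,0} = 1
G(24) = mex{0,2} = 1
G(25) = mex{0,2} = 1
G_A(25) = 1.
Pile B, S = {3, 6, 9}:
G(0) = 0
G(1) = mex{} = 0
G(2) = mex{} = 0
G(3) = mex{0} = 1
G(4) = mex{0} = 1
G(5) = mex{0} = 1
G(6) = mex{1,0} = 2
G(7) = mex{1,0} = 2
G(8) = mex{1,0} = 2
G(9) = mex{2,1,0} = 3
G(10) = mex{2,1,0} = 3
G_B(10) = 3.
Pile C, S = {5, 7}:
G(0) = 0
G(1) = mex{} = 0
G(2) = mex{} = 0
G(3) = mex{} = 0
G(4) = mex{} = 0
G(5) = mex{0} = 1
G(6) = mex{0} = 1
G(7) = mex{0,0} = 1
G(8) = mex{0,0} = 1
G(9) = mex{0,0} = 1
G(10) = mex{1,0} = 2
G(11) = mex{1,0} = 2
G_C(11) = 2.
Combined Grundy value = 1 ⊕ 3 ⊕ 2 = 0.

0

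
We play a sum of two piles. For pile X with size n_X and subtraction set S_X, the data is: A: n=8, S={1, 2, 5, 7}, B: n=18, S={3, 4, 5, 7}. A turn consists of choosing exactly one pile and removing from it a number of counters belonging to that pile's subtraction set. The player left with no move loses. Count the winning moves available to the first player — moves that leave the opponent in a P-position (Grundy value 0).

0

Pile A, S = {1, 2, 5, 7}:
n : 0 1 2 3 4 5 6 7 8
G : 0 1 2 0 1 2 0 1 2
G_A(8) = 2.
Pile B, S = {3, 4, 5, 7}:
G(0) = 0
G(1) = mex{} = 0
G(2) = mex{} = 0
G(3) = mex{0} = 1
G(4) = mex{0,0} = 1
G(5) = mex{0,0,0} = 1
G(6) = mex{1,0,0} = 2
G(7) = mex{1,1,0,0} = 2
G(8) = mex{1,1,1,0} = 2
G(9) = mex{2,1,1,0} = 3
G(10) = mex{2,2,1,1} = 0
G(11) = mex{2,2,2,1} = 0
G(12) = mex{3,2,2,1} = 0
G(13) = mex{0,3,2,2} = 1
G(14) = mex{0,0,3,2} = 1
G(15) = mex{0,0,0,2} = 1
G(16) = mex{1,0,0,3} = 2
G(17) = mex{1,1,0,0} = 2
G(18) = mex{1,1,1,0} = 2
G_B(18) = 2.
Combined Grundy value = 2 ⊕ 2 = 0.
A winning move leaves total XOR = 0, i.e. changes one component's Grundy value g to g ⊕ X where X is the current total.
Pile A: target g' = 2⊕0 = 2, but every legal move changes the Grundy value (mex property), so 0 moves.
Pile B: target g' = 2⊕0 = 2, but every legal move changes the Grundy value (mex property), so 0 moves.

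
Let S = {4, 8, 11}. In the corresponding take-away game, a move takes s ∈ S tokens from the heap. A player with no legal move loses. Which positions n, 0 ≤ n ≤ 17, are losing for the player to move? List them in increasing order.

0, 1, 2, 3, 15, 16, 17

G(0) = 0
G(1) = mex{} = 0
G(2) = mex{} = 0
G(3) = mex{} = 0
G(4) = mex{0} = 1
G(5) = mex{0} = 1
G(6) = mex{0} = 1
G(7) = mex{0} = 1
G(8) = mex{1,0} = 2
G(9) = mex{1,0} = 2
G(10) = mex{1,0} = 2
G(11) = mex{1,0,0} = 2
G(12) = mex{2,1,0} = 3
G(13) = mex{2,1,0} = 3
G(14) = mex{2,1,0} = 3
G(15) = mex{2,1,1} = 0
G(16) = mex{3,2,1} = 0
G(17) = mex{3,2,1} = 0
P-positions are exactly the n with G(n) = 0.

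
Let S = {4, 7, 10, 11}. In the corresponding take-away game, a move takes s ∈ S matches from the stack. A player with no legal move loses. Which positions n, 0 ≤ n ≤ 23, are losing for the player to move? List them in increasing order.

n :  0  1  2  3  4  5  6  7  8  9 10 11 12 13 14 15 16 17 18 19 20 21 22 23
G :  0  0  0  0  1  1  1  1  2  2  2  2  3  3  3  0  0  0  0  1  1  1  1  2
P-positions are exactly the n with G(n) = 0.

0, 1, 2, 3, 15, 16, 17, 18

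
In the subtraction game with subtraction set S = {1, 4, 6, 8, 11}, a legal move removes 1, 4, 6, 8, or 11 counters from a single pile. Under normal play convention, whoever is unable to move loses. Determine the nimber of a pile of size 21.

n :  0  1  2  3  4  5  6  7  8  9 10 11 12 13 14 15 16 17 18 19 20 21
G :  0  1  0  1  2  0  1  0  1  2  3  2  0  1  0  1  2  0  1  0  1  2

2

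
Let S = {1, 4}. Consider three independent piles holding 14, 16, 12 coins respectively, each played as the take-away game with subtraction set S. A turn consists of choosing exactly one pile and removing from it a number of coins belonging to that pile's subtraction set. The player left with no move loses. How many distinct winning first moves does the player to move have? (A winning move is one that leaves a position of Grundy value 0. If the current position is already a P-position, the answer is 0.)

All piles use S = {1, 4}:
n :  0  1  2  3  4  5  6  7  8  9 10 11 12 13 14 15 16
G :  0  1  0  1  2  0  1  0  1  2  0  1  0  1  2  0  1
Pile A: G(14) = 2.
Pile B: G(16) = 1.
Pile C: G(12) = 0.
Combined Grundy value = 2 ⊕ 1 ⊕ 0 = 3.
A winning move leaves total XOR = 0, i.e. changes one component's Grundy value g to g ⊕ X where X is the current total.
Pile A: need g' = 2⊕3 = 1. Options: 14−1→G=1, 14−4→G=0. Hits: 1.
Pile B: need g' = 1⊕3 = 2. Options: 16−1→G=0, 16−4→G=0. Hits: 0.
Pile C: need g' = 0⊕3 = 3. Options: 12−1→G=1, 12−4→G=1. Hits: 0.

1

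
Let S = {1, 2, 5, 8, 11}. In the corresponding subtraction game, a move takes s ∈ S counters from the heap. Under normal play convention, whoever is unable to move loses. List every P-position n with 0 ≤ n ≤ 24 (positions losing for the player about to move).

0, 3, 6, 9, 12, 15, 18, 21, 24

G(0) = 0
G(1) = mex{0} = 1
G(2) = mex{1,0} = 2
G(3) = mex{2,1} = 0
G(4) = mex{0,2} = 1
G(5) = mex{1,0,0} = 2
G(6) = mex{2,1,1} = 0
G(7) = mex{0,2,2} = 1
G(8) = mex{1,0,0,0} = 2
G(9) = mex{2,1,1,1} = 0
G(10) = mex{0,2,2,2} = 1
G(11) = mex{1,0,0,0,0} = 2
G(12) = mex{2,1,1,1,1} = 0
G(13) = mex{0,2,2,2,2} = 1
G(14) = mex{1,0,0,0,0} = 2
G(15) = mex{2,1,1,1,1} = 0
G(16) = mex{0,2,2,2,2} = 1
G(17) = mex{1,0,0,0,0} = 2
G(18) = mex{2,1,1,1,1} = 0
G(19) = mex{0,2,2,2,2} = 1
G(20) = mex{1,0,0,0,0} = 2
G(21) = mex{2,1,1,1,1} = 0
G(22) = mex{0,2,2,2,2} = 1
G(23) = mex{1,0,0,0,0} = 2
G(24) = mex{2,1,1,1,1} = 0
P-positions are exactly the n with G(n) = 0.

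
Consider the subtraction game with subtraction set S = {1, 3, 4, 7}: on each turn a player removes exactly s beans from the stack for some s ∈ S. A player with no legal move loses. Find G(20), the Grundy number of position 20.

2

n :  0  1  2  3  4  5  6  7  8  9 10 11 12 13 14 15 16 17 18 19 20
G :  0  1  0  1  2  3  2  3  0  1  0  1  2  3  2  3  0  1  0  1  2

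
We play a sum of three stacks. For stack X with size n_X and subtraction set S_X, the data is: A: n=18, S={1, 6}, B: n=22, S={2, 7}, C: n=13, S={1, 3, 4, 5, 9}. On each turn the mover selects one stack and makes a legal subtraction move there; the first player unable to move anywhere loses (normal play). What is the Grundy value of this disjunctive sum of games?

Stack A, S = {1, 6}:
G(0) = 0
G(1) = mex{0} = 1
G(2) = mex{1} = 0
G(3) = mex{0} = 1
G(4) = mex{1} = 0
G(5) = mex{0} = 1
G(6) = mex{1,0} = 2
G(7) = mex{2,1} = 0
G(8) = mex{0,0} = 1
G(9) = mex{1,1} = 0
G(10) = mex{0,0} = 1
G(11) = mex{1,1} = 0
G(12) = mex{0,2} = 1
G(13) = mex{1,0} = 2
G(14) = mex{2,1} = 0
G(15) = mex{0,0} = 1
G(16) = mex{1,1} = 0
G(17) = mex{0,0} = 1
G(18) = mex{1,1} = 0
G_A(18) = 0.
Stack B, S = {2, 7}:
G(0) = 0
G(1) = mex{} = 0
G(2) = mex{0} = 1
G(3) = mex{0} = 1
G(4) = mex{1} = 0
G(5) = mex{1} = 0
G(6) = mex{0} = 1
G(7) = mex{0,0} = 1
G(8) = mex{1,0} = 2
G(9) = mex{1,1} = 0
G(10) = mex{2,1} = 0
G(11) = mex{0,0} = 1
G(12) = mex{0,0} = 1
G(13) = mex{1,1} = 0
G(14) = mex{1,1} = 0
G(15) = mex{0,2} = 1
G(16) = mex{0,0} = 1
G(17) = mex{1,0} = 2
G(18) = mex{1,1} = 0
G(19) = mex{2,1} = 0
G(20) = mex{0,0} = 1
G(21) = mex{0,0} = 1
G(22) = mex{1,1} = 0
G_B(22) = 0.
Stack C, S = {1, 3, 4, 5, 9}:
n :  0  1  2  3  4  5  6  7  8  9 10 11 12 13
G :  0  1  0  1  2  3  2  3  0  1  0  1  2  3
G_C(13) = 3.
Combined Grundy value = 0 ⊕ 0 ⊕ 3 = 3.

3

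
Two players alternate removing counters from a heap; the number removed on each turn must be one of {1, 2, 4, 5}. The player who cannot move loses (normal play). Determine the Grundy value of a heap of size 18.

n :  0  1  2  3  4  5  6  7  8  9 10 11 12 13 14 15 16 17 18
G :  0  1  2  0  1  2  0  1  2  0  1  2  0  1  2  0  1  2  0

0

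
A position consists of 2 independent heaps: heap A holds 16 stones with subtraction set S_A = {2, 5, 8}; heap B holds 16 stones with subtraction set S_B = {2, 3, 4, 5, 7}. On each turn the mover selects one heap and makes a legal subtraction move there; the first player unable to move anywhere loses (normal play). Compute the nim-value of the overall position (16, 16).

Heap A, S = {2, 5, 8}:
n :  0  1  2  3  4  5  6  7  8  9 10 11 12 13 14 15 16
G :  0  0  1  1  0  2  1  0  2  1  0  0  1  1  0  2  1
G_A(16) = 1.
Heap B, S = {2, 3, 4, 5, 7}:
G(0) = 0
G(1) = mex{} = 0
G(2) = mex{0} = 1
G(3) = mex{0,0} = 1
G(4) = mex{1,0,0} = 2
G(5) = mex{1,1,0,0} = 2
G(6) = mex{2,1,1,0} = 3
G(7) = mex{2,2,1,1,0} = 3
G(8) = mex{3,2,2,1,0} = 4
G(9) = mex{3,3,2,2,1} = 0
G(10) = mex{4,3,3,2,1} = 0
G(11) = mex{0,4,3,3,2} = 1
G(12) = mex{0,0,4,3,2} = 1
G(13) = mex{1,0,0,4,3} = 2
G(14) = mex{1,1,0,0,3} = 2
G(15) = mex{2,1,1,0,4} = 3
G(16) = mex{2,2,1,1,0} = 3
G_B(16) = 3.
Combined Grundy value = 1 ⊕ 3 = 2.

2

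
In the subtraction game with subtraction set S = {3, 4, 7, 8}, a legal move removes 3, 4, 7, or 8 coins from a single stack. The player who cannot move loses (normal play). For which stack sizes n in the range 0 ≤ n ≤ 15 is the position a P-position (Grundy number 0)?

0, 1, 2, 11, 12, 13

G(0) = 0
G(1) = mex{} = 0
G(2) = mex{} = 0
G(3) = mex{0} = 1
G(4) = mex{0,0} = 1
G(5) = mex{0,0} = 1
G(6) = mex{1,0} = 2
G(7) = mex{1,1,0} = 2
G(8) = mex{1,1,0,0} = 2
G(9) = mex{2,1,0,0} = 3
G(10) = mex{2,2,1,0} = 3
G(11) = mex{2,2,1,1} = 0
G(12) = mex{3,2,1,1} = 0
G(13) = mex{3,3,2,1} = 0
G(14) = mex{0,3,2,2} = 1
G(15) = mex{0,0,2,2} = 1
P-positions are exactly the n with G(n) = 0.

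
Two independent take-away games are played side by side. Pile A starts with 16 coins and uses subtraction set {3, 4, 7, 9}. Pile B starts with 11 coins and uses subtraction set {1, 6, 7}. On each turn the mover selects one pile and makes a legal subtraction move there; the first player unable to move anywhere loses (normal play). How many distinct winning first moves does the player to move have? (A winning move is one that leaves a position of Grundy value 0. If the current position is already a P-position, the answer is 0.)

Pile A, S = {3, 4, 7, 9}:
n :  0  1  2  3  4  5  6  7  8  9 10 11 12 13 14 15 16
G :  0  0  0  1  1  1  2  2  2  3  3  3  0  0  0  1  1
G_A(16) = 1.
Pile B, S = {1, 6, 7}:
n :  0  1  2  3  4  5  6  7  8  9 10 11
G :  0  1  0  1  0  1  2  3  2  3  2  3
G_B(11) = 3.
Combined Grundy value = 1 ⊕ 3 = 2.
A winning move leaves total XOR = 0, i.e. changes one component's Grundy value g to g ⊕ X where X is the current total.
Pile A: need g' = 1⊕2 = 3. Options: 16−3→G=0, 16−4→G=0, 16−7→G=3, 16−9→G=2. Hits: 1.
Pile B: need g' = 3⊕2 = 1. Options: 11−1→G=2, 11−6→G=1, 11−7→G=0. Hits: 1.

2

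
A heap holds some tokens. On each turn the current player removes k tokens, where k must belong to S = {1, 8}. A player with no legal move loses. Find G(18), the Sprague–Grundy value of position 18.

0

n :  0  1  2  3  4  5  6  7  8  9 10 11 12 13 14 15 16 17 18
G :  0  1  0  1  0  1  0  1  2  0  1  0  1  0  1  0  1  2  0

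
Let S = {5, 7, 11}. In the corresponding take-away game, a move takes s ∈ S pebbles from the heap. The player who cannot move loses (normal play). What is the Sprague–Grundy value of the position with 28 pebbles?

2

G(0) = 0
G(1) = mex{} = 0
G(2) = mex{} = 0
G(3) = mex{} = 0
G(4) = mex{} = 0
G(5) = mex{0} = 1
G(6) = mex{0} = 1
G(7) = mex{0,0} = 1
G(8) = mex{0,0} = 1
G(9) = mex{0,0} = 1
G(10) = mex{1,0} = 2
G(11) = mex{1,0,0} = 2
G(12) = mex{1,1,0} = 2
G(13) = mex{1,1,0} = 2
G(14) = mex{1,1,0} = 2
G(15) = mex{2,1,0} = 3
G(16) = mex{2,1,1} = 0
G(17) = mex{2,2,1} = 0
G(18) = mex{2,2,1} = 0
G(19) = mex{2,2,1} = 0
G(20) = mex{3,2,1} = 0
G(21) = mex{0,2,2} = 1
G(22) = mex{0,3,2} = 1
G(23) = mex{0,0,2} = 1
G(24) = mex{0,0,2} = 1
G(25) = mex{0,0,2} = 1
G(26) = mex{1,0,3} = 2
G(27) = mex{1,0,0} = 2
G(28) = mex{1,1,0} = 2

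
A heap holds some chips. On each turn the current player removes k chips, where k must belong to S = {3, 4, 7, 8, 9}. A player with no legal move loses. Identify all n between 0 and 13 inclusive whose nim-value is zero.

0, 1, 2, 12, 13

n :  0  1  2  3  4  5  6  7  8  9 10 11 12 13
G :  0  0  0  1  1  1  2  2  2  3  3  3  0  0
P-positions are exactly the n with G(n) = 0.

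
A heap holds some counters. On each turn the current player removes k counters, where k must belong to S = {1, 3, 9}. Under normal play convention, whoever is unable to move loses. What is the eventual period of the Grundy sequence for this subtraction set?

G(0) = 0
G(1) = mex{0} = 1
G(2) = mex{1} = 0
G(3) = mex{0,0} = 1
G(4) = mex{1,1} = 0
G(5) = mex{0,0} = 1
G(6) = mex{1,1} = 0
G(7) = mex{0,0} = 1
G(8) = mex{1,1} = 0
G(9) = mex{0,0,0} = 1
G(10) = mex{1,1,1} = 0
G(11) = mex{0,0,0} = 1
G(12) = mex{1,1,1} = 0
G(13) = mex{0,0,0} = 1
G(14) = mex{1,1,1} = 0
G(n+2) = G(n) holds for n = 0,…,8 (a full window of length max(S) = 9), so the sequence is purely periodic with period 2.

2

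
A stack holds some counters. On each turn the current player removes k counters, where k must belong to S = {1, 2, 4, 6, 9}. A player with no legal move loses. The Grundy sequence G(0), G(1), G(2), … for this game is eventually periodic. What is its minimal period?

8

n :  0  1  2  3  4  5  6  7  8  9 10 11 12 13 14 15 16 17 18
G :  0  1  2  0  1  2  3  4  0  1  2  0  1  2  3  4  0  1  2
G(n+8) = G(n) holds for n = 0,…,8 (a full window of length max(S) = 9), so the sequence is purely periodic with period 8.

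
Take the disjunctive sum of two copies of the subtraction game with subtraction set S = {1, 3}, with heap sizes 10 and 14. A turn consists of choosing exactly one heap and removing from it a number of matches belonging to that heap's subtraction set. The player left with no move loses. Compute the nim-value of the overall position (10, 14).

0

All heaps use S = {1, 3}:
n :  0  1  2  3  4  5  6  7  8  9 10 11 12 13 14
G :  0  1  0  1  0  1  0  1  0  1  0  1  0  1  0
Heap A: G(10) = 0.
Heap B: G(14) = 0.
Combined Grundy value = 0 ⊕ 0 = 0.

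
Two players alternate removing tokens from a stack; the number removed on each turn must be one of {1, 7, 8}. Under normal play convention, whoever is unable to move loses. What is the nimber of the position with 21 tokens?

0

n :  0  1  2  3  4  5  6  7  8  9 10 11 12 13 14 15 16 17 18 19 20 21
G :  0  1  0  1  0  1  0  1  2  3  2  3  2  3  2  0  1  0  1  0  1  0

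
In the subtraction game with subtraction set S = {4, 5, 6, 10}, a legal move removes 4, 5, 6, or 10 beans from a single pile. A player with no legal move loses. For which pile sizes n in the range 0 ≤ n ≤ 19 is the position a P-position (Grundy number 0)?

n :  0  1  2  3  4  5  6  7  8  9 10 11 12 13 14 15 16 17 18 19
G :  0  0  0  0  1  1  1  1  2  2  2  2  3  3  0  0  0  0  1  1
P-positions are exactly the n with G(n) = 0.

0, 1, 2, 3, 14, 15, 16, 17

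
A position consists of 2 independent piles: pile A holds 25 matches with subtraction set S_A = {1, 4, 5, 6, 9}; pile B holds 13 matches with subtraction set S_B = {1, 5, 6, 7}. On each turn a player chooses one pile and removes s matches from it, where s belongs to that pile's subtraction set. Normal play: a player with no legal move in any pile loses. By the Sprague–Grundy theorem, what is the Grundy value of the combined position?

2

Pile A, S = {1, 4, 5, 6, 9}:
n :  0  1  2  3  4  5  6  7  8  9 10 11 12 13 14 15 16 17 18 19 20 21 22 23 24 25
G :  0  1  0  1  2  3  2  3  4  5  0  1  0  1  2  3  2  3  4  5  0  1  0  1  2  3
G_A(25) = 3.
Pile B, S = {1, 5, 6, 7}:
n :  0  1  2  3  4  5  6  7  8  9 10 11 12 13
G :  0  1  0  1  0  1  2  3  2  3  2  3  0  1
G_B(13) = 1.
Combined Grundy value = 3 ⊕ 1 = 2.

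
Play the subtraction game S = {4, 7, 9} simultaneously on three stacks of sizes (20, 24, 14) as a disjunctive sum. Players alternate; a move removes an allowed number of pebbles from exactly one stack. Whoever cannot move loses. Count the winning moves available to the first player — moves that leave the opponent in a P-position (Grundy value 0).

3

All stacks use S = {4, 7, 9}:
n :  0  1  2  3  4  5  6  7  8  9 10 11 12 13 14 15 16 17 18 19 20 21 22 23 24
G :  0  0  0  0  1  1  1  1  2  2  2  2  3  0  0  0  0  1  1  1  1  2  2  2  2
Stack A: G(20) = 1.
Stack B: G(24) = 2.
Stack C: G(14) = 0.
Combined Grundy value = 1 ⊕ 2 ⊕ 0 = 3.
A winning move leaves total XOR = 0, i.e. changes one component's Grundy value g to g ⊕ X where X is the current total.
Stack A: need g' = 1⊕3 = 2. Options: 20−4→G=0, 20−7→G=0, 20−9→G=2. Hits: 1.
Stack B: need g' = 2⊕3 = 1. Options: 24−4→G=1, 24−7→G=1, 24−9→G=0. Hits: 2.
Stack C: need g' = 0⊕3 = 3. Options: 14−4→G=2, 14−7→G=1, 14−9→G=1. Hits: 0.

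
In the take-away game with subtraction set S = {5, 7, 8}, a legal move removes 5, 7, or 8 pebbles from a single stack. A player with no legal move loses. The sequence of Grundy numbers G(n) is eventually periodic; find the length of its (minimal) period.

13

G(0) = 0
G(1) = mex{} = 0
G(2) = mex{} = 0
G(3) = mex{} = 0
G(4) = mex{} = 0
G(5) = mex{0} = 1
G(6) = mex{0} = 1
G(7) = mex{0,0} = 1
G(8) = mex{0,0,0} = 1
G(9) = mex{0,0,0} = 1
G(10) = mex{1,0,0} = 2
G(11) = mex{1,0,0} = 2
G(12) = mex{1,1,0} = 2
G(13) = mex{1,1,1} = 0
G(14) = mex{1,1,1} = 0
G(15) = mex{2,1,1} = 0
G(16) = mex{2,1,1} = 0
G(17) = mex{2,2,1} = 0
G(18) = mex{0,2,2} = 1
G(19) = mex{0,2,2} = 1
G(20) = mex{0,0,2} = 1
G(21) = mex{0,0,0} = 1
G(22) = mex{0,0,0} = 1
G(23) = mex{1,0,0} = 2
G(24) = mex{1,0,0} = 2
G(25) = mex{1,1,0} = 2
G(26) = mex{1,1,1} = 0
G(27) = mex{1,1,1} = 0
G(n+13) = G(n) holds for n = 0,…,7 (a full window of length max(S) = 8), so the sequence is purely periodic with period 13.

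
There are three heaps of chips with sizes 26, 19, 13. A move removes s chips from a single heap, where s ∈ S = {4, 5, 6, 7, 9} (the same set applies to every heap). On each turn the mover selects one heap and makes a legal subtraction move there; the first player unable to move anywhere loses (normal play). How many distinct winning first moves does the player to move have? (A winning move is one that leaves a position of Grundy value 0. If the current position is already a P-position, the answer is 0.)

9

All heaps use S = {4, 5, 6, 7, 9}:
n :  0  1  2  3  4  5  6  7  8  9 10 11 12 13 14 15 16 17 18 19 20 21 22 23 24 25 26
G :  0  0  0  0  1  1  1  1  2  2  2  2  3  0  0  0  0  1  1  1  1  2  2  2  2  3  0
Heap A: G(26) = 0.
Heap B: G(19) = 1.
Heap C: G(13) = 0.
Combined Grundy value = 0 ⊕ 1 ⊕ 0 = 1.
A winning move leaves total XOR = 0, i.e. changes one component's Grundy value g to g ⊕ X where X is the current total.
Heap A: need g' = 0⊕1 = 1. Options: 26−4→G=2, 26−5→G=2, 26−6→G=1, 26−7→G=1, 26−9→G=1. Hits: 3.
Heap B: need g' = 1⊕1 = 0. Options: 19−4→G=0, 19−5→G=0, 19−6→G=0, 19−7→G=3, 19−9→G=2. Hits: 3.
Heap C: need g' = 0⊕1 = 1. Options: 13−4→G=2, 13−5→G=2, 13−6→G=1, 13−7→G=1, 13−9→G=1. Hits: 3.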